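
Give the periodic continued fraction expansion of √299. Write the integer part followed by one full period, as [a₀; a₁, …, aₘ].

[17; 3, 2, 3, 34]

a₀ = ⌊√299⌋ = 17.
With m₀=0, d₀=1 and mₖ₊₁ = dₖaₖ − mₖ, dₖ₊₁ = (n − mₖ₊₁²)/dₖ, aₖ₊₁ = ⌊(a₀+mₖ₊₁)/dₖ₊₁⌋:
  k=1: m=17, d=10, a=3
  k=2: m=13, d=13, a=2
  k=3: m=13, d=10, a=3
  k=4: m=17, d=1, a=34
d=1 and a=2a₀=34 at k=4, so the next step gives (m, d) = (17, 10) again — its k=1 value — and the period has length 4.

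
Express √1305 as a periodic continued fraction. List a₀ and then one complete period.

[36; 8, 72]

a₀ = ⌊√1305⌋ = 36.
With m₀=0, d₀=1 and mₖ₊₁ = dₖaₖ − mₖ, dₖ₊₁ = (n − mₖ₊₁²)/dₖ, aₖ₊₁ = ⌊(a₀+mₖ₊₁)/dₖ₊₁⌋:
  k=1: m=36, d=9, a=8
  k=2: m=36, d=1, a=72
d=1 and a=2a₀=72 at k=2, so the next step gives (m, d) = (36, 9) again — its k=1 value — and the period has length 2.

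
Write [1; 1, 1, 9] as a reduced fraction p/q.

Fold from the inside: start with 9/1.
  1 + 1/9 = 10/9
  1 + 9/10 = 19/10
  1 + 10/19 = 29/19

29/19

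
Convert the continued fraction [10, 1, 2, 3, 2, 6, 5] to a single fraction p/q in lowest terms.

8161/763

Fold from the inside: start with 5/1.
  6 + 1/5 = 31/5
  2 + 5/31 = 67/31
  3 + 31/67 = 232/67
  2 + 67/232 = 531/232
  1 + 232/531 = 763/531
  10 + 531/763 = 8161/763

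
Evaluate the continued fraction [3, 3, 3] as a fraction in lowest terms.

33/10

Fold from the inside: start with 3/1.
  3 + 1/3 = 10/3
  3 + 3/10 = 33/10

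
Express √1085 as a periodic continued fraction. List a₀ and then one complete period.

a₀ = ⌊√1085⌋ = 32.
With m₀=0, d₀=1 and mₖ₊₁ = dₖaₖ − mₖ, dₖ₊₁ = (n − mₖ₊₁²)/dₖ, aₖ₊₁ = ⌊(a₀+mₖ₊₁)/dₖ₊₁⌋:
  k=1: m=32, d=61, a=1
  k=2: m=29, d=4, a=15
  k=3: m=31, d=31, a=2
  k=4: m=31, d=4, a=15
  k=5: m=29, d=61, a=1
  k=6: m=32, d=1, a=64
d=1 and a=2a₀=64 at k=6, so the next step gives (m, d) = (32, 61) again — its k=1 value — and the period has length 6.

[32; 1, 15, 2, 15, 1, 64]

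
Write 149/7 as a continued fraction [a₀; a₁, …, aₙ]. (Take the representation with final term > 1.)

[21; 3, 2]

149 = 21*7 + 2
7 = 3*2 + 1
2 = 2*1 + 0  (stop)
So 149/7 = [21; 3, 2].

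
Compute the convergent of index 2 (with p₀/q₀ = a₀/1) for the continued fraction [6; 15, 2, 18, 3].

Using pₖ = aₖpₖ₋₁ + pₖ₋₂, qₖ = aₖqₖ₋₁ + qₖ₋₂ (with p₋₁=1, p₋₂=0, q₋₁=0, q₋₂=1):
  k=0: a=6, p=6, q=1
  k=1: a=15, p=91, q=15
  k=2: a=2, p=188, q=31

188/31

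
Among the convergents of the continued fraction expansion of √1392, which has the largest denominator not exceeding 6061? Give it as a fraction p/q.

√1392 = [37; 3, 4, 3, 74, …] (period length 4).
Convergents:
  p_0/q_0 = 37/1
  p_1/q_1 = 112/3
  p_2/q_2 = 485/13
  p_3/q_3 = 1567/42
  p_4/q_4 = 116443/3121
  p_5/q_5 = 350896/9405
q_4 = 3121 ≤ 6061 < 9405 = q_5, so the answer is 116443/3121.

116443/3121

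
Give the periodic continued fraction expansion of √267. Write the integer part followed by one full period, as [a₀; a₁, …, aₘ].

[16; 2, 1, 15, 1, 2, 32]

a₀ = ⌊√267⌋ = 16.
With m₀=0, d₀=1 and mₖ₊₁ = dₖaₖ − mₖ, dₖ₊₁ = (n − mₖ₊₁²)/dₖ, aₖ₊₁ = ⌊(a₀+mₖ₊₁)/dₖ₊₁⌋:
  k=1: m=16, d=11, a=2
  k=2: m=6, d=21, a=1
  k=3: m=15, d=2, a=15
  k=4: m=15, d=21, a=1
  k=5: m=6, d=11, a=2
  k=6: m=16, d=1, a=32
d=1 and a=2a₀=32 at k=6, so the next step gives (m, d) = (16, 11) again — its k=1 value — and the period has length 6.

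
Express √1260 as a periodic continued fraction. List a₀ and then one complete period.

[35; 2, 70]

a₀ = ⌊√1260⌋ = 35.
With m₀=0, d₀=1 and mₖ₊₁ = dₖaₖ − mₖ, dₖ₊₁ = (n − mₖ₊₁²)/dₖ, aₖ₊₁ = ⌊(a₀+mₖ₊₁)/dₖ₊₁⌋:
  k=1: m=35, d=35, a=2
  k=2: m=35, d=1, a=70
d=1 and a=2a₀=70 at k=2, so the next step gives (m, d) = (35, 35) again — its k=1 value — and the period has length 2.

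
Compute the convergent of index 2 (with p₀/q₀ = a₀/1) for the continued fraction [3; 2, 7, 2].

52/15

Using pₖ = aₖpₖ₋₁ + pₖ₋₂, qₖ = aₖqₖ₋₁ + qₖ₋₂ (with p₋₁=1, p₋₂=0, q₋₁=0, q₋₂=1):
  k=0: a=3, p=3, q=1
  k=1: a=2, p=7, q=2
  k=2: a=7, p=52, q=15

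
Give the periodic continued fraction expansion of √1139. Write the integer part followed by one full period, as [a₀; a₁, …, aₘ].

a₀ = ⌊√1139⌋ = 33.
With m₀=0, d₀=1 and mₖ₊₁ = dₖaₖ − mₖ, dₖ₊₁ = (n − mₖ₊₁²)/dₖ, aₖ₊₁ = ⌊(a₀+mₖ₊₁)/dₖ₊₁⌋:
  k=1: m=33, d=50, a=1
  k=2: m=17, d=17, a=2
  k=3: m=17, d=50, a=1
  k=4: m=33, d=1, a=66
d=1 and a=2a₀=66 at k=4, so the next step gives (m, d) = (33, 50) again — its k=1 value — and the period has length 4.

[33; 1, 2, 1, 66]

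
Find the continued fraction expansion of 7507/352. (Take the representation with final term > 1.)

[21; 3, 16, 2, 3]

7507 = 21×352 + 115
352 = 3×115 + 7
115 = 16×7 + 3
7 = 2×3 + 1
3 = 3×1 + 0  (stop)
So 7507/352 = [21; 3, 16, 2, 3].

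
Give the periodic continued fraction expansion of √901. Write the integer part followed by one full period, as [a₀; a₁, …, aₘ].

[30; 60]

a₀ = ⌊√901⌋ = 30.
With m₀=0, d₀=1 and mₖ₊₁ = dₖaₖ − mₖ, dₖ₊₁ = (n − mₖ₊₁²)/dₖ, aₖ₊₁ = ⌊(a₀+mₖ₊₁)/dₖ₊₁⌋:
  k=1: m=30, d=1, a=60
d=1 and a=2a₀=60 at k=1, so the next step gives (m, d) = (30, 1) again — its k=1 value — and the period has length 1.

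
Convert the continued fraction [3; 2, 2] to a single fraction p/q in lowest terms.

17/5

Using pₖ = aₖpₖ₋₁ + pₖ₋₂ and qₖ = aₖqₖ₋₁ + qₖ₋₂:
  k=0: a=3, p=3, q=1
  k=1: a=2, p=7, q=2
  k=2: a=2, p=17, q=5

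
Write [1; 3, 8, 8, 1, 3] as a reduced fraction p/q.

Using pₖ = aₖpₖ₋₁ + pₖ₋₂ and qₖ = aₖqₖ₋₁ + qₖ₋₂:
  k=0: a=1, p=1, q=1
  k=1: a=3, p=4, q=3
  k=2: a=8, p=33, q=25
  k=3: a=8, p=268, q=203
  k=4: a=1, p=301, q=228
  k=5: a=3, p=1171, q=887

1171/887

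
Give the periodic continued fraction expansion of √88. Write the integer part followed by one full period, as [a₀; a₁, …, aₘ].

[9; 2, 1, 1, 1, 2, 18]

a₀ = ⌊√88⌋ = 9.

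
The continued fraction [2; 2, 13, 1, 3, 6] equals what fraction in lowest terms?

1770/713

Using pₖ = aₖpₖ₋₁ + pₖ₋₂ and qₖ = aₖqₖ₋₁ + qₖ₋₂:
  k=0: a=2, p=2, q=1
  k=1: a=2, p=5, q=2
  k=2: a=13, p=67, q=27
  k=3: a=1, p=72, q=29
  k=4: a=3, p=283, q=114
  k=5: a=6, p=1770, q=713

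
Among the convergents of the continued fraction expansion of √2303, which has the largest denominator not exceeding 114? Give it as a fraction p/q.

√2303 = [47; 1, 94, …] (period length 2).
Convergents:
  p_0/q_0 = 47/1
  p_1/q_1 = 48/1
  p_2/q_2 = 4559/95
  p_3/q_3 = 4607/96
  p_4/q_4 = 437617/9119
q_3 = 96 ≤ 114 < 9119 = q_4, so the answer is 4607/96.

4607/96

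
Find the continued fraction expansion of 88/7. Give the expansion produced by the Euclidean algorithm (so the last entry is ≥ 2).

88 = 12*7 + 4
7 = 1*4 + 3
4 = 1*3 + 1
3 = 3*1 + 0  (stop)
So 88/7 = [12; 1, 1, 3].

[12; 1, 1, 3]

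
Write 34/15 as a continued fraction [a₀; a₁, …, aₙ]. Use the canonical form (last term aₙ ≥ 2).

[2; 3, 1, 3]

34 = 2*15 + 4
15 = 3*4 + 3
4 = 1*3 + 1
3 = 3*1 + 0  (stop)
So 34/15 = [2; 3, 1, 3].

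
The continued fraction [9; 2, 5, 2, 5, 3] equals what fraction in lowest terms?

Fold from the inside: start with 3/1.
  5 + 1/3 = 16/3
  2 + 3/16 = 35/16
  5 + 16/35 = 191/35
  2 + 35/191 = 417/191
  9 + 191/417 = 3944/417

3944/417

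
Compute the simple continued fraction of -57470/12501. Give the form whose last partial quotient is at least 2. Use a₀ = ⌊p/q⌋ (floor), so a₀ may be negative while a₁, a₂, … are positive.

-57470 = -5·12501 + 5035
12501 = 2·5035 + 2431
5035 = 2·2431 + 173
2431 = 14·173 + 9
173 = 19·9 + 2
9 = 4·2 + 1
2 = 2·1 + 0  (stop)
So -57470/12501 = [-5; 2, 2, 14, 19, 4, 2].

[-5; 2, 2, 14, 19, 4, 2]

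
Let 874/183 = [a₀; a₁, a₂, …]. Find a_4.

874 = 4·183 + 142   →  a_0 = 4
183 = 1·142 + 41   →  a_1 = 1
142 = 3·41 + 19   →  a_2 = 3
41 = 2·19 + 3   →  a_3 = 2
19 = 6·3 + 1   →  a_4 = 6

6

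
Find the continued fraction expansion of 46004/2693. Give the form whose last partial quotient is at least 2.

[17; 12, 13, 8, 2]

46004 = 17*2693 + 223
2693 = 12*223 + 17
223 = 13*17 + 2
17 = 8*2 + 1
2 = 2*1 + 0  (stop)
So 46004/2693 = [17; 12, 13, 8, 2].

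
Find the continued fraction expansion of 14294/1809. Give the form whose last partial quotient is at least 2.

14294 = 7·1809 + 1631
1809 = 1·1631 + 178
1631 = 9·178 + 29
178 = 6·29 + 4
29 = 7·4 + 1
4 = 4·1 + 0  (stop)
So 14294/1809 = [7; 1, 9, 6, 7, 4].

[7; 1, 9, 6, 7, 4]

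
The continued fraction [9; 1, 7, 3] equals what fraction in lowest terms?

247/25

Fold from the inside: start with 3/1.
  7 + 1/3 = 22/3
  1 + 3/22 = 25/22
  9 + 22/25 = 247/25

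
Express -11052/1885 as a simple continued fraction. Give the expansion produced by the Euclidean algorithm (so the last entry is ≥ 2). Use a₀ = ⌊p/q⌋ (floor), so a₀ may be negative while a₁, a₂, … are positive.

[-6; 7, 3, 3, 1, 3, 5]

-11052 = -6×1885 + 258
1885 = 7×258 + 79
258 = 3×79 + 21
79 = 3×21 + 16
21 = 1×16 + 5
16 = 3×5 + 1
5 = 5×1 + 0  (stop)
So -11052/1885 = [-6; 7, 3, 3, 1, 3, 5].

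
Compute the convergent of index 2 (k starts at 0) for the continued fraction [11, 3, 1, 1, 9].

Using pₖ = aₖpₖ₋₁ + pₖ₋₂, qₖ = aₖqₖ₋₁ + qₖ₋₂ (with p₋₁=1, p₋₂=0, q₋₁=0, q₋₂=1):
  k=0: a=11, p=11, q=1
  k=1: a=3, p=34, q=3
  k=2: a=1, p=45, q=4

45/4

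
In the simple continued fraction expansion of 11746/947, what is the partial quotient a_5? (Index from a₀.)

11746 = 12·947 + 382   →  a_0 = 12
947 = 2·382 + 183   →  a_1 = 2
382 = 2·183 + 16   →  a_2 = 2
183 = 11·16 + 7   →  a_3 = 11
16 = 2·7 + 2   →  a_4 = 2
7 = 3·2 + 1   →  a_5 = 3

3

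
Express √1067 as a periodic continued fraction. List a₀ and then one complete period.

[32; 1, 1, 1, 64]

a₀ = ⌊√1067⌋ = 32.
With m₀=0, d₀=1 and mₖ₊₁ = dₖaₖ − mₖ, dₖ₊₁ = (n − mₖ₊₁²)/dₖ, aₖ₊₁ = ⌊(a₀+mₖ₊₁)/dₖ₊₁⌋:
  k=1: m=32, d=43, a=1
  k=2: m=11, d=22, a=1
  k=3: m=11, d=43, a=1
  k=4: m=32, d=1, a=64
d=1 and a=2a₀=64 at k=4, so the next step gives (m, d) = (32, 43) again — its k=1 value — and the period has length 4.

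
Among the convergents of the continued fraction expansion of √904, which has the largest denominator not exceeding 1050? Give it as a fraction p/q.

27090/901

√904 = [30; 15, 60, …] (period length 2).
Convergents:
  p_0/q_0 = 30/1
  p_1/q_1 = 451/15
  p_2/q_2 = 27090/901
  p_3/q_3 = 406801/13530
q_2 = 901 ≤ 1050 < 13530 = q_3, so the answer is 27090/901.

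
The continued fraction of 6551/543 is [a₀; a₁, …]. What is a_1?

15

6551 = 12·543 + 35   →  a_0 = 12
543 = 15·35 + 18   →  a_1 = 15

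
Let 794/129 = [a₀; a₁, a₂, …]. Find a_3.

794 = 6·129 + 20   →  a_0 = 6
129 = 6·20 + 9   →  a_1 = 6
20 = 2·9 + 2   →  a_2 = 2
9 = 4·2 + 1   →  a_3 = 4

4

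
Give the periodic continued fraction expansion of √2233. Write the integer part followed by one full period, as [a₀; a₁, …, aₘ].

a₀ = ⌊√2233⌋ = 47.
With m₀=0, d₀=1 and mₖ₊₁ = dₖaₖ − mₖ, dₖ₊₁ = (n − mₖ₊₁²)/dₖ, aₖ₊₁ = ⌊(a₀+mₖ₊₁)/dₖ₊₁⌋:
  k=1: m=47, d=24, a=3
  k=2: m=25, d=67, a=1
  k=3: m=42, d=7, a=12
  k=4: m=42, d=67, a=1
  k=5: m=25, d=24, a=3
  k=6: m=47, d=1, a=94
d=1 and a=2a₀=94 at k=6, so the next step gives (m, d) = (47, 24) again — its k=1 value — and the period has length 6.

[47; 3, 1, 12, 1, 3, 94]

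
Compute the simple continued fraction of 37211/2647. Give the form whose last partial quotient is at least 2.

37211 = 14×2647 + 153
2647 = 17×153 + 46
153 = 3×46 + 15
46 = 3×15 + 1
15 = 15×1 + 0  (stop)
So 37211/2647 = [14; 17, 3, 3, 15].

[14; 17, 3, 3, 15]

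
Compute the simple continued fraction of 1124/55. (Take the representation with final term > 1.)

1124 = 20·55 + 24
55 = 2·24 + 7
24 = 3·7 + 3
7 = 2·3 + 1
3 = 3·1 + 0  (stop)
So 1124/55 = [20; 2, 3, 2, 3].

[20; 2, 3, 2, 3]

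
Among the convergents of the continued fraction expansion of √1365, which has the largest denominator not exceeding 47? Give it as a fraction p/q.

√1365 = [36; 1, 17, 2, 17, 1, 72, …] (period length 6).
Convergents:
  p_0/q_0 = 36/1
  p_1/q_1 = 37/1
  p_2/q_2 = 665/18
  p_3/q_3 = 1367/37
  p_4/q_4 = 23904/647
q_3 = 37 ≤ 47 < 647 = q_4, so the answer is 1367/37.

1367/37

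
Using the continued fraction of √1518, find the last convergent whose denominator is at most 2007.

77962/2001

√1518 = [38; 1, 24, 1, 76, …] (period length 4).
Convergents:
  p_0/q_0 = 38/1
  p_1/q_1 = 39/1
  p_2/q_2 = 974/25
  p_3/q_3 = 1013/26
  p_4/q_4 = 77962/2001
  p_5/q_5 = 78975/2027
q_4 = 2001 ≤ 2007 < 2027 = q_5, so the answer is 77962/2001.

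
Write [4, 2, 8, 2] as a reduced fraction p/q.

161/36

Fold from the inside: start with 2/1.
  8 + 1/2 = 17/2
  2 + 2/17 = 36/17
  4 + 17/36 = 161/36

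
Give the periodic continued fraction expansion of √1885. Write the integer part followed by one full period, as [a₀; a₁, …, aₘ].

[43; 2, 2, 2, 86]

a₀ = ⌊√1885⌋ = 43.
With m₀=0, d₀=1 and mₖ₊₁ = dₖaₖ − mₖ, dₖ₊₁ = (n − mₖ₊₁²)/dₖ, aₖ₊₁ = ⌊(a₀+mₖ₊₁)/dₖ₊₁⌋:
  k=1: m=43, d=36, a=2
  k=2: m=29, d=29, a=2
  k=3: m=29, d=36, a=2
  k=4: m=43, d=1, a=86
d=1 and a=2a₀=86 at k=4, so the next step gives (m, d) = (43, 36) again — its k=1 value — and the period has length 4.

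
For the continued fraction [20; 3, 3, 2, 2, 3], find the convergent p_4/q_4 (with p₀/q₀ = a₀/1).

1137/56

Using pₖ = aₖpₖ₋₁ + pₖ₋₂, qₖ = aₖqₖ₋₁ + qₖ₋₂ (with p₋₁=1, p₋₂=0, q₋₁=0, q₋₂=1):
  k=0: a=20, p=20, q=1
  k=1: a=3, p=61, q=3
  k=2: a=3, p=203, q=10
  k=3: a=2, p=467, q=23
  k=4: a=2, p=1137, q=56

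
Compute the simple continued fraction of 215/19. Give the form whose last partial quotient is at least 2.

[11; 3, 6]

215 = 11·19 + 6
19 = 3·6 + 1
6 = 6·1 + 0  (stop)
So 215/19 = [11; 3, 6].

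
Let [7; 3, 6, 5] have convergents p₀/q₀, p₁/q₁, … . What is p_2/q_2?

139/19

Using pₖ = aₖpₖ₋₁ + pₖ₋₂, qₖ = aₖqₖ₋₁ + qₖ₋₂ (with p₋₁=1, p₋₂=0, q₋₁=0, q₋₂=1):
  k=0: a=7, p=7, q=1
  k=1: a=3, p=22, q=3
  k=2: a=6, p=139, q=19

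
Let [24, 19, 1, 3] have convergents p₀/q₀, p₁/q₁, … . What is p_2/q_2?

481/20

Using pₖ = aₖpₖ₋₁ + pₖ₋₂, qₖ = aₖqₖ₋₁ + qₖ₋₂ (with p₋₁=1, p₋₂=0, q₋₁=0, q₋₂=1):
  k=0: a=24, p=24, q=1
  k=1: a=19, p=457, q=19
  k=2: a=1, p=481, q=20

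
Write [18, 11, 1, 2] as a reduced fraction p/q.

Fold from the inside: start with 2/1.
  1 + 1/2 = 3/2
  11 + 2/3 = 35/3
  18 + 3/35 = 633/35

633/35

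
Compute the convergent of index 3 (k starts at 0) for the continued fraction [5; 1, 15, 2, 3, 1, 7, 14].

Using pₖ = aₖpₖ₋₁ + pₖ₋₂, qₖ = aₖqₖ₋₁ + qₖ₋₂ (with p₋₁=1, p₋₂=0, q₋₁=0, q₋₂=1):
  k=0: a=5, p=5, q=1
  k=1: a=1, p=6, q=1
  k=2: a=15, p=95, q=16
  k=3: a=2, p=196, q=33

196/33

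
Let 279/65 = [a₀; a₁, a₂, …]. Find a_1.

279 = 4·65 + 19   →  a_0 = 4
65 = 3·19 + 8   →  a_1 = 3

3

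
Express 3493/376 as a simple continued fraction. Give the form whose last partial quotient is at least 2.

[9; 3, 2, 4, 2, 5]

3493 = 9×376 + 109
376 = 3×109 + 49
109 = 2×49 + 11
49 = 4×11 + 5
11 = 2×5 + 1
5 = 5×1 + 0  (stop)
So 3493/376 = [9; 3, 2, 4, 2, 5].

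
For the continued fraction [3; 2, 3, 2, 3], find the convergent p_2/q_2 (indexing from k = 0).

Using pₖ = aₖpₖ₋₁ + pₖ₋₂, qₖ = aₖqₖ₋₁ + qₖ₋₂ (with p₋₁=1, p₋₂=0, q₋₁=0, q₋₂=1):
  k=0: a=3, p=3, q=1
  k=1: a=2, p=7, q=2
  k=2: a=3, p=24, q=7

24/7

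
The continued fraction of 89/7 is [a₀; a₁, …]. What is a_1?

89 = 12·7 + 5   →  a_0 = 12
7 = 1·5 + 2   →  a_1 = 1

1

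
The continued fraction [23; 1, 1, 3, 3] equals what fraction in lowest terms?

Using pₖ = aₖpₖ₋₁ + pₖ₋₂ and qₖ = aₖqₖ₋₁ + qₖ₋₂:
  k=0: a=23, p=23, q=1
  k=1: a=1, p=24, q=1
  k=2: a=1, p=47, q=2
  k=3: a=3, p=165, q=7
  k=4: a=3, p=542, q=23

542/23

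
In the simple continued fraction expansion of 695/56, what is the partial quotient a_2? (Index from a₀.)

695 = 12·56 + 23   →  a_0 = 12
56 = 2·23 + 10   →  a_1 = 2
23 = 2·10 + 3   →  a_2 = 2

2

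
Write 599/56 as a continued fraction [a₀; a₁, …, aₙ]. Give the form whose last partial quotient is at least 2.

[10; 1, 2, 3, 2, 2]

599 = 10×56 + 39
56 = 1×39 + 17
39 = 2×17 + 5
17 = 3×5 + 2
5 = 2×2 + 1
2 = 2×1 + 0  (stop)
So 599/56 = [10; 1, 2, 3, 2, 2].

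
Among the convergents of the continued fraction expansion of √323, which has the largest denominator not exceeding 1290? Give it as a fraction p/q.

√323 = [17; 1, 34, …] (period length 2).
Convergents:
  p_0/q_0 = 17/1
  p_1/q_1 = 18/1
  p_2/q_2 = 629/35
  p_3/q_3 = 647/36
  p_4/q_4 = 22627/1259
  p_5/q_5 = 23274/1295
q_4 = 1259 ≤ 1290 < 1295 = q_5, so the answer is 22627/1259.

22627/1259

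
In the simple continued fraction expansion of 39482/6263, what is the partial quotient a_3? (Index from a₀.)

2

39482 = 6·6263 + 1904   →  a_0 = 6
6263 = 3·1904 + 551   →  a_1 = 3
1904 = 3·551 + 251   →  a_2 = 3
551 = 2·251 + 49   →  a_3 = 2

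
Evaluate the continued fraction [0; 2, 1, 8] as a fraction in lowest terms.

Using pₖ = aₖpₖ₋₁ + pₖ₋₂ and qₖ = aₖqₖ₋₁ + qₖ₋₂:
  k=0: a=0, p=0, q=1
  k=1: a=2, p=1, q=2
  k=2: a=1, p=1, q=3
  k=3: a=8, p=9, q=26

9/26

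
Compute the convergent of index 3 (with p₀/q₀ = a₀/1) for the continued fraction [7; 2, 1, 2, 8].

59/8

Using pₖ = aₖpₖ₋₁ + pₖ₋₂, qₖ = aₖqₖ₋₁ + qₖ₋₂ (with p₋₁=1, p₋₂=0, q₋₁=0, q₋₂=1):
  k=0: a=7, p=7, q=1
  k=1: a=2, p=15, q=2
  k=2: a=1, p=22, q=3
  k=3: a=2, p=59, q=8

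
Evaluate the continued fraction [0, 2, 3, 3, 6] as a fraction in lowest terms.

63/145

Fold from the inside: start with 6/1.
  3 + 1/6 = 19/6
  3 + 6/19 = 63/19
  2 + 19/63 = 145/63
  0 + 63/145 = 63/145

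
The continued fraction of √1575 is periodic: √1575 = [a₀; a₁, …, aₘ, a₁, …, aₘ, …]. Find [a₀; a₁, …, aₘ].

[39; 1, 2, 5, 2, 1, 78]

a₀ = ⌊√1575⌋ = 39.
With m₀=0, d₀=1 and mₖ₊₁ = dₖaₖ − mₖ, dₖ₊₁ = (n − mₖ₊₁²)/dₖ, aₖ₊₁ = ⌊(a₀+mₖ₊₁)/dₖ₊₁⌋:
  k=1: m=39, d=54, a=1
  k=2: m=15, d=25, a=2
  k=3: m=35, d=14, a=5
  k=4: m=35, d=25, a=2
  k=5: m=15, d=54, a=1
  k=6: m=39, d=1, a=78
d=1 and a=2a₀=78 at k=6, so the next step gives (m, d) = (39, 54) again — its k=1 value — and the period has length 6.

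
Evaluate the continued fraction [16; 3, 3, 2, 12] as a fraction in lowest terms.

4663/286

Fold from the inside: start with 12/1.
  2 + 1/12 = 25/12
  3 + 12/25 = 87/25
  3 + 25/87 = 286/87
  16 + 87/286 = 4663/286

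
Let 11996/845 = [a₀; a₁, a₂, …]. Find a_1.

11996 = 14·845 + 166   →  a_0 = 14
845 = 5·166 + 15   →  a_1 = 5

5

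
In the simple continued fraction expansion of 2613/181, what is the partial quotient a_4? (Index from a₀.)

2613 = 14·181 + 79   →  a_0 = 14
181 = 2·79 + 23   →  a_1 = 2
79 = 3·23 + 10   →  a_2 = 3
23 = 2·10 + 3   →  a_3 = 2
10 = 3·3 + 1   →  a_4 = 3

3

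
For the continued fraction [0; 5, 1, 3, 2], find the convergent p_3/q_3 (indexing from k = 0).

4/23

Using pₖ = aₖpₖ₋₁ + pₖ₋₂, qₖ = aₖqₖ₋₁ + qₖ₋₂ (with p₋₁=1, p₋₂=0, q₋₁=0, q₋₂=1):
  k=0: a=0, p=0, q=1
  k=1: a=5, p=1, q=5
  k=2: a=1, p=1, q=6
  k=3: a=3, p=4, q=23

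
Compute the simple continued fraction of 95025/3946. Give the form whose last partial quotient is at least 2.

95025 = 24*3946 + 321
3946 = 12*321 + 94
321 = 3*94 + 39
94 = 2*39 + 16
39 = 2*16 + 7
16 = 2*7 + 2
7 = 3*2 + 1
2 = 2*1 + 0  (stop)
So 95025/3946 = [24; 12, 3, 2, 2, 2, 3, 2].

[24; 12, 3, 2, 2, 2, 3, 2]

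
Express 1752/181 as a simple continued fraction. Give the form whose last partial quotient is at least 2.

[9; 1, 2, 8, 3, 2]

1752 = 9*181 + 123
181 = 1*123 + 58
123 = 2*58 + 7
58 = 8*7 + 2
7 = 3*2 + 1
2 = 2*1 + 0  (stop)
So 1752/181 = [9; 1, 2, 8, 3, 2].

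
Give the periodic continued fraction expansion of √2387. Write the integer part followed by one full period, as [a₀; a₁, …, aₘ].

a₀ = ⌊√2387⌋ = 48.

[48; 1, 5, 1, 96]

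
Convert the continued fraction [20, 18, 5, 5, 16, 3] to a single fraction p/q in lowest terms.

Using pₖ = aₖpₖ₋₁ + pₖ₋₂ and qₖ = aₖqₖ₋₁ + qₖ₋₂:
  k=0: a=20, p=20, q=1
  k=1: a=18, p=361, q=18
  k=2: a=5, p=1825, q=91
  k=3: a=5, p=9486, q=473
  k=4: a=16, p=153601, q=7659
  k=5: a=3, p=470289, q=23450

470289/23450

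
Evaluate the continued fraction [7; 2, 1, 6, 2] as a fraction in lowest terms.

316/43

Using pₖ = aₖpₖ₋₁ + pₖ₋₂ and qₖ = aₖqₖ₋₁ + qₖ₋₂:
  k=0: a=7, p=7, q=1
  k=1: a=2, p=15, q=2
  k=2: a=1, p=22, q=3
  k=3: a=6, p=147, q=20
  k=4: a=2, p=316, q=43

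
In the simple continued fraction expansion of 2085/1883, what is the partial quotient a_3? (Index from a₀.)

2085 = 1·1883 + 202   →  a_0 = 1
1883 = 9·202 + 65   →  a_1 = 9
202 = 3·65 + 7   →  a_2 = 3
65 = 9·7 + 2   →  a_3 = 9

9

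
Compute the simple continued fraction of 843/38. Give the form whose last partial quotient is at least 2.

843 = 22·38 + 7
38 = 5·7 + 3
7 = 2·3 + 1
3 = 3·1 + 0  (stop)
So 843/38 = [22; 5, 2, 3].

[22; 5, 2, 3]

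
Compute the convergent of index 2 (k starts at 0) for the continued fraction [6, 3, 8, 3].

158/25

Using pₖ = aₖpₖ₋₁ + pₖ₋₂, qₖ = aₖqₖ₋₁ + qₖ₋₂ (with p₋₁=1, p₋₂=0, q₋₁=0, q₋₂=1):
  k=0: a=6, p=6, q=1
  k=1: a=3, p=19, q=3
  k=2: a=8, p=158, q=25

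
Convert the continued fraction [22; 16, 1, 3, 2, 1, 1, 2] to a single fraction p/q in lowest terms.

Fold from the inside: start with 2/1.
  1 + 1/2 = 3/2
  1 + 2/3 = 5/3
  2 + 3/5 = 13/5
  3 + 5/13 = 44/13
  1 + 13/44 = 57/44
  16 + 44/57 = 956/57
  22 + 57/956 = 21089/956

21089/956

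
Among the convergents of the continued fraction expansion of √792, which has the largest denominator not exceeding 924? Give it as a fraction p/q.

11060/393

√792 = [28; 7, 56, …] (period length 2).
Convergents:
  p_0/q_0 = 28/1
  p_1/q_1 = 197/7
  p_2/q_2 = 11060/393
  p_3/q_3 = 77617/2758
q_2 = 393 ≤ 924 < 2758 = q_3, so the answer is 11060/393.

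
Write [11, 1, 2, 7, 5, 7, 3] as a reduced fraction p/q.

29811/2552

Fold from the inside: start with 3/1.
  7 + 1/3 = 22/3
  5 + 3/22 = 113/22
  7 + 22/113 = 813/113
  2 + 113/813 = 1739/813
  1 + 813/1739 = 2552/1739
  11 + 1739/2552 = 29811/2552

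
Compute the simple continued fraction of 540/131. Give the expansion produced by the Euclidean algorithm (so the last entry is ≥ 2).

540 = 4×131 + 16
131 = 8×16 + 3
16 = 5×3 + 1
3 = 3×1 + 0  (stop)
So 540/131 = [4; 8, 5, 3].

[4; 8, 5, 3]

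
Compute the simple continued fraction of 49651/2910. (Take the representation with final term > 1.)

49651 = 17*2910 + 181
2910 = 16*181 + 14
181 = 12*14 + 13
14 = 1*13 + 1
13 = 13*1 + 0  (stop)
So 49651/2910 = [17; 16, 12, 1, 13].

[17; 16, 12, 1, 13]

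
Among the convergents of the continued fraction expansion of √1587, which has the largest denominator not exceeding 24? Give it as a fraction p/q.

√1587 = [39; 1, 5, 7, 13, 7, 5, 1, 78, …] (period length 8).
Convergents:
  p_0/q_0 = 39/1
  p_1/q_1 = 40/1
  p_2/q_2 = 239/6
  p_3/q_3 = 1713/43
q_2 = 6 ≤ 24 < 43 = q_3, so the answer is 239/6.

239/6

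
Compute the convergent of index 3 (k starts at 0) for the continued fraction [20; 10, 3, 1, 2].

824/41

Using pₖ = aₖpₖ₋₁ + pₖ₋₂, qₖ = aₖqₖ₋₁ + qₖ₋₂ (with p₋₁=1, p₋₂=0, q₋₁=0, q₋₂=1):
  k=0: a=20, p=20, q=1
  k=1: a=10, p=201, q=10
  k=2: a=3, p=623, q=31
  k=3: a=1, p=824, q=41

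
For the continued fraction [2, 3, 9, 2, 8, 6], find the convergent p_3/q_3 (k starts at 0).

Using pₖ = aₖpₖ₋₁ + pₖ₋₂, qₖ = aₖqₖ₋₁ + qₖ₋₂ (with p₋₁=1, p₋₂=0, q₋₁=0, q₋₂=1):
  k=0: a=2, p=2, q=1
  k=1: a=3, p=7, q=3
  k=2: a=9, p=65, q=28
  k=3: a=2, p=137, q=59

137/59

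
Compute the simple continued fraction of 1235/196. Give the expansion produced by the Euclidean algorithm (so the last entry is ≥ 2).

[6; 3, 3, 9, 2]

1235 = 6·196 + 59
196 = 3·59 + 19
59 = 3·19 + 2
19 = 9·2 + 1
2 = 2·1 + 0  (stop)
So 1235/196 = [6; 3, 3, 9, 2].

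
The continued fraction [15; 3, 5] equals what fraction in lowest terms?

Fold from the inside: start with 5/1.
  3 + 1/5 = 16/5
  15 + 5/16 = 245/16

245/16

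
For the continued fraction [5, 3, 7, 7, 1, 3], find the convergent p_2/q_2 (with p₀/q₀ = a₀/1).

Using pₖ = aₖpₖ₋₁ + pₖ₋₂, qₖ = aₖqₖ₋₁ + qₖ₋₂ (with p₋₁=1, p₋₂=0, q₋₁=0, q₋₂=1):
  k=0: a=5, p=5, q=1
  k=1: a=3, p=16, q=3
  k=2: a=7, p=117, q=22

117/22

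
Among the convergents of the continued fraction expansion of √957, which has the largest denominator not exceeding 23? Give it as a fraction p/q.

464/15

√957 = [30; 1, 14, 2, 14, 1, 60, …] (period length 6).
Convergents:
  p_0/q_0 = 30/1
  p_1/q_1 = 31/1
  p_2/q_2 = 464/15
  p_3/q_3 = 959/31
q_2 = 15 ≤ 23 < 31 = q_3, so the answer is 464/15.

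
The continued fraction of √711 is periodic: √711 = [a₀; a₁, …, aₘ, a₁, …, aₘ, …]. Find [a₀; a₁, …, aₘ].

[26; 1, 1, 1, 52]

a₀ = ⌊√711⌋ = 26.
With m₀=0, d₀=1 and mₖ₊₁ = dₖaₖ − mₖ, dₖ₊₁ = (n − mₖ₊₁²)/dₖ, aₖ₊₁ = ⌊(a₀+mₖ₊₁)/dₖ₊₁⌋:
  k=1: m=26, d=35, a=1
  k=2: m=9, d=18, a=1
  k=3: m=9, d=35, a=1
  k=4: m=26, d=1, a=52
d=1 and a=2a₀=52 at k=4, so the next step gives (m, d) = (26, 35) again — its k=1 value — and the period has length 4.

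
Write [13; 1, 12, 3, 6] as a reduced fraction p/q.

3523/253

Fold from the inside: start with 6/1.
  3 + 1/6 = 19/6
  12 + 6/19 = 234/19
  1 + 19/234 = 253/234
  13 + 234/253 = 3523/253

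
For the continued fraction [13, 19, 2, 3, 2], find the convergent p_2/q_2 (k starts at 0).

Using pₖ = aₖpₖ₋₁ + pₖ₋₂, qₖ = aₖqₖ₋₁ + qₖ₋₂ (with p₋₁=1, p₋₂=0, q₋₁=0, q₋₂=1):
  k=0: a=13, p=13, q=1
  k=1: a=19, p=248, q=19
  k=2: a=2, p=509, q=39

509/39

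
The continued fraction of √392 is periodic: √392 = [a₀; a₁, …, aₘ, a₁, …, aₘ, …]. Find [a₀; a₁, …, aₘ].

[19; 1, 3, 1, 38]

a₀ = ⌊√392⌋ = 19.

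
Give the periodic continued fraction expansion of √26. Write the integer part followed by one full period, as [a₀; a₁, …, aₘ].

[5; 10]

a₀ = ⌊√26⌋ = 5.
With m₀=0, d₀=1 and mₖ₊₁ = dₖaₖ − mₖ, dₖ₊₁ = (n − mₖ₊₁²)/dₖ, aₖ₊₁ = ⌊(a₀+mₖ₊₁)/dₖ₊₁⌋:
  k=1: m=5, d=1, a=10
d=1 and a=2a₀=10 at k=1, so the next step gives (m, d) = (5, 1) again — its k=1 value — and the period has length 1.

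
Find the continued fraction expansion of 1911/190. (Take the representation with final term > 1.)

1911 = 10×190 + 11
190 = 17×11 + 3
11 = 3×3 + 2
3 = 1×2 + 1
2 = 2×1 + 0  (stop)
So 1911/190 = [10; 17, 3, 1, 2].

[10; 17, 3, 1, 2]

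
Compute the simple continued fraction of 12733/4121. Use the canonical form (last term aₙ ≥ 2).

12733 = 3·4121 + 370
4121 = 11·370 + 51
370 = 7·51 + 13
51 = 3·13 + 12
13 = 1·12 + 1
12 = 12·1 + 0  (stop)
So 12733/4121 = [3; 11, 7, 3, 1, 12].

[3; 11, 7, 3, 1, 12]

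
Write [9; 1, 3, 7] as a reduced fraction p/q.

283/29

Fold from the inside: start with 7/1.
  3 + 1/7 = 22/7
  1 + 7/22 = 29/22
  9 + 22/29 = 283/29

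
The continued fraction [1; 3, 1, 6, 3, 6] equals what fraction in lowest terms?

Using pₖ = aₖpₖ₋₁ + pₖ₋₂ and qₖ = aₖqₖ₋₁ + qₖ₋₂:
  k=0: a=1, p=1, q=1
  k=1: a=3, p=4, q=3
  k=2: a=1, p=5, q=4
  k=3: a=6, p=34, q=27
  k=4: a=3, p=107, q=85
  k=5: a=6, p=676, q=537

676/537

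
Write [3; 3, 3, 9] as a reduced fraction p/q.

Fold from the inside: start with 9/1.
  3 + 1/9 = 28/9
  3 + 9/28 = 93/28
  3 + 28/93 = 307/93

307/93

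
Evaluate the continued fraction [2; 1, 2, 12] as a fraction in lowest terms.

Using pₖ = aₖpₖ₋₁ + pₖ₋₂ and qₖ = aₖqₖ₋₁ + qₖ₋₂:
  k=0: a=2, p=2, q=1
  k=1: a=1, p=3, q=1
  k=2: a=2, p=8, q=3
  k=3: a=12, p=99, q=37

99/37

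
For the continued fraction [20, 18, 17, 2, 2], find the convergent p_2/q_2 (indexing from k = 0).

Using pₖ = aₖpₖ₋₁ + pₖ₋₂, qₖ = aₖqₖ₋₁ + qₖ₋₂ (with p₋₁=1, p₋₂=0, q₋₁=0, q₋₂=1):
  k=0: a=20, p=20, q=1
  k=1: a=18, p=361, q=18
  k=2: a=17, p=6157, q=307

6157/307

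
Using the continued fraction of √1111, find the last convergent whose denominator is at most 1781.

√1111 = [33; 3, 66, …] (period length 2).
Convergents:
  p_0/q_0 = 33/1
  p_1/q_1 = 100/3
  p_2/q_2 = 6633/199
  p_3/q_3 = 19999/600
  p_4/q_4 = 1326567/39799
q_3 = 600 ≤ 1781 < 39799 = q_4, so the answer is 19999/600.

19999/600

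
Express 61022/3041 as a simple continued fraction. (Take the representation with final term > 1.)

[20; 15, 18, 2, 1, 3]

61022 = 20·3041 + 202
3041 = 15·202 + 11
202 = 18·11 + 4
11 = 2·4 + 3
4 = 1·3 + 1
3 = 3·1 + 0  (stop)
So 61022/3041 = [20; 15, 18, 2, 1, 3].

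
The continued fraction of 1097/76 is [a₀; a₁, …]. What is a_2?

3

1097 = 14·76 + 33   →  a_0 = 14
76 = 2·33 + 10   →  a_1 = 2
33 = 3·10 + 3   →  a_2 = 3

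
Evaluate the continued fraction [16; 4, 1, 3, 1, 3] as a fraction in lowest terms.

Using pₖ = aₖpₖ₋₁ + pₖ₋₂ and qₖ = aₖqₖ₋₁ + qₖ₋₂:
  k=0: a=16, p=16, q=1
  k=1: a=4, p=65, q=4
  k=2: a=1, p=81, q=5
  k=3: a=3, p=308, q=19
  k=4: a=1, p=389, q=24
  k=5: a=3, p=1475, q=91

1475/91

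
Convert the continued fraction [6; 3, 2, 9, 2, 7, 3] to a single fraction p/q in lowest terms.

Fold from the inside: start with 3/1.
  7 + 1/3 = 22/3
  2 + 3/22 = 47/22
  9 + 22/47 = 445/47
  2 + 47/445 = 937/445
  3 + 445/937 = 3256/937
  6 + 937/3256 = 20473/3256

20473/3256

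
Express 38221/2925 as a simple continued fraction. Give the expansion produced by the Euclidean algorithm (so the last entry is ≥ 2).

[13; 14, 1, 12, 15]

38221 = 13×2925 + 196
2925 = 14×196 + 181
196 = 1×181 + 15
181 = 12×15 + 1
15 = 15×1 + 0  (stop)
So 38221/2925 = [13; 14, 1, 12, 15].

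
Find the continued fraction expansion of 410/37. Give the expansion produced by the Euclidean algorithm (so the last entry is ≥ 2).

[11; 12, 3]

410 = 11×37 + 3
37 = 12×3 + 1
3 = 3×1 + 0  (stop)
So 410/37 = [11; 12, 3].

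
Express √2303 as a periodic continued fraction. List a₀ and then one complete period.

a₀ = ⌊√2303⌋ = 47.

[47; 1, 94]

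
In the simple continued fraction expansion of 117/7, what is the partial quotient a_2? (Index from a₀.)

2

117 = 16·7 + 5   →  a_0 = 16
7 = 1·5 + 2   →  a_1 = 1
5 = 2·2 + 1   →  a_2 = 2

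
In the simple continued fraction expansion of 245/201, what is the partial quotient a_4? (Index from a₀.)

245 = 1·201 + 44   →  a_0 = 1
201 = 4·44 + 25   →  a_1 = 4
44 = 1·25 + 19   →  a_2 = 1
25 = 1·19 + 6   →  a_3 = 1
19 = 3·6 + 1   →  a_4 = 3

3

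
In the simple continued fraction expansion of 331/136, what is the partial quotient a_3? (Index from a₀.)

331 = 2·136 + 59   →  a_0 = 2
136 = 2·59 + 18   →  a_1 = 2
59 = 3·18 + 5   →  a_2 = 3
18 = 3·5 + 3   →  a_3 = 3

3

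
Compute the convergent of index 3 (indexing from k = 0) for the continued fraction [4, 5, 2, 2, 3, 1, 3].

113/27

Using pₖ = aₖpₖ₋₁ + pₖ₋₂, qₖ = aₖqₖ₋₁ + qₖ₋₂ (with p₋₁=1, p₋₂=0, q₋₁=0, q₋₂=1):
  k=0: a=4, p=4, q=1
  k=1: a=5, p=21, q=5
  k=2: a=2, p=46, q=11
  k=3: a=2, p=113, q=27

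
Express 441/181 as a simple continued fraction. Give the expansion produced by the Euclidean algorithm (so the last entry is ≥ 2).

441 = 2×181 + 79
181 = 2×79 + 23
79 = 3×23 + 10
23 = 2×10 + 3
10 = 3×3 + 1
3 = 3×1 + 0  (stop)
So 441/181 = [2; 2, 3, 2, 3, 3].

[2; 2, 3, 2, 3, 3]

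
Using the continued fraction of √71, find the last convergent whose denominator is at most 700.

√71 = [8; 2, 2, 1, 7, 1, 2, 2, 16, …] (period length 8).
Convergents:
  p_0/q_0 = 8/1
  p_1/q_1 = 17/2
  p_2/q_2 = 42/5
  p_3/q_3 = 59/7
  p_4/q_4 = 455/54
  p_5/q_5 = 514/61
  p_6/q_6 = 1483/176
  p_7/q_7 = 3480/413
  p_8/q_8 = 57163/6784
q_7 = 413 ≤ 700 < 6784 = q_8, so the answer is 3480/413.

3480/413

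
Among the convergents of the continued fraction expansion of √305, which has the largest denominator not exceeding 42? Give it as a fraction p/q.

√305 = [17; 2, 6, 2, 34, …] (period length 4).
Convergents:
  p_0/q_0 = 17/1
  p_1/q_1 = 35/2
  p_2/q_2 = 227/13
  p_3/q_3 = 489/28
  p_4/q_4 = 16853/965
q_3 = 28 ≤ 42 < 965 = q_4, so the answer is 489/28.

489/28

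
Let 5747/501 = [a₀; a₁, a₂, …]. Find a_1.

2

5747 = 11·501 + 236   →  a_0 = 11
501 = 2·236 + 29   →  a_1 = 2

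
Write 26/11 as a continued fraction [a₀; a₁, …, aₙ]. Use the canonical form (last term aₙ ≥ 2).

[2; 2, 1, 3]

26 = 2×11 + 4
11 = 2×4 + 3
4 = 1×3 + 1
3 = 3×1 + 0  (stop)
So 26/11 = [2; 2, 1, 3].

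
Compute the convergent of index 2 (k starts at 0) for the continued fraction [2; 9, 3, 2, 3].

Using pₖ = aₖpₖ₋₁ + pₖ₋₂, qₖ = aₖqₖ₋₁ + qₖ₋₂ (with p₋₁=1, p₋₂=0, q₋₁=0, q₋₂=1):
  k=0: a=2, p=2, q=1
  k=1: a=9, p=19, q=9
  k=2: a=3, p=59, q=28

59/28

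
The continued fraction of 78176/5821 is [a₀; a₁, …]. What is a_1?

2

78176 = 13·5821 + 2503   →  a_0 = 13
5821 = 2·2503 + 815   →  a_1 = 2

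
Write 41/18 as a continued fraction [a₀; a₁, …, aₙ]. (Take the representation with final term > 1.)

41 = 2·18 + 5
18 = 3·5 + 3
5 = 1·3 + 2
3 = 1·2 + 1
2 = 2·1 + 0  (stop)
So 41/18 = [2; 3, 1, 1, 2].

[2; 3, 1, 1, 2]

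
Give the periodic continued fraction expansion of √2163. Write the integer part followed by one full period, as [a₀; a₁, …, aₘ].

a₀ = ⌊√2163⌋ = 46.
With m₀=0, d₀=1 and mₖ₊₁ = dₖaₖ − mₖ, dₖ₊₁ = (n − mₖ₊₁²)/dₖ, aₖ₊₁ = ⌊(a₀+mₖ₊₁)/dₖ₊₁⌋:
  k=1: m=46, d=47, a=1
  k=2: m=1, d=46, a=1
  k=3: m=45, d=3, a=30
  k=4: m=45, d=46, a=1
  k=5: m=1, d=47, a=1
  k=6: m=46, d=1, a=92
d=1 and a=2a₀=92 at k=6, so the next step gives (m, d) = (46, 47) again — its k=1 value — and the period has length 6.

[46; 1, 1, 30, 1, 1, 92]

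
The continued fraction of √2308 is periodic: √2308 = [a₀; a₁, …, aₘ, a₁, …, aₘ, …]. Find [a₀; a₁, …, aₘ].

[48; 24, 96]

a₀ = ⌊√2308⌋ = 48.
With m₀=0, d₀=1 and mₖ₊₁ = dₖaₖ − mₖ, dₖ₊₁ = (n − mₖ₊₁²)/dₖ, aₖ₊₁ = ⌊(a₀+mₖ₊₁)/dₖ₊₁⌋:
  k=1: m=48, d=4, a=24
  k=2: m=48, d=1, a=96
d=1 and a=2a₀=96 at k=2, so the next step gives (m, d) = (48, 4) again — its k=1 value — and the period has length 2.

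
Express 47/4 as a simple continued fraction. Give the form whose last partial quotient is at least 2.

[11; 1, 3]

47 = 11·4 + 3
4 = 1·3 + 1
3 = 3·1 + 0  (stop)
So 47/4 = [11; 1, 3].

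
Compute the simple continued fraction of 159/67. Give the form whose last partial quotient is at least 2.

159 = 2·67 + 25
67 = 2·25 + 17
25 = 1·17 + 8
17 = 2·8 + 1
8 = 8·1 + 0  (stop)
So 159/67 = [2; 2, 1, 2, 8].

[2; 2, 1, 2, 8]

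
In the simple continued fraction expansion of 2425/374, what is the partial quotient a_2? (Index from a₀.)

15

2425 = 6·374 + 181   →  a_0 = 6
374 = 2·181 + 12   →  a_1 = 2
181 = 15·12 + 1   →  a_2 = 15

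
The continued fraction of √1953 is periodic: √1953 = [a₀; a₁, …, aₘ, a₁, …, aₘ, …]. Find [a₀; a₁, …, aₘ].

a₀ = ⌊√1953⌋ = 44.
With m₀=0, d₀=1 and mₖ₊₁ = dₖaₖ − mₖ, dₖ₊₁ = (n − mₖ₊₁²)/dₖ, aₖ₊₁ = ⌊(a₀+mₖ₊₁)/dₖ₊₁⌋:
  k=1: m=44, d=17, a=5
  k=2: m=41, d=16, a=5
  k=3: m=39, d=27, a=3
  k=4: m=42, d=7, a=12
  k=5: m=42, d=27, a=3
  k=6: m=39, d=16, a=5
  k=7: m=41, d=17, a=5
  k=8: m=44, d=1, a=88
d=1 and a=2a₀=88 at k=8, so the next step gives (m, d) = (44, 17) again — its k=1 value — and the period has length 8.

[44; 5, 5, 3, 12, 3, 5, 5, 88]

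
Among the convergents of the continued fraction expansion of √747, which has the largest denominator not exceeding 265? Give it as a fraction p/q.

4455/163

√747 = [27; 3, 54, …] (period length 2).
Convergents:
  p_0/q_0 = 27/1
  p_1/q_1 = 82/3
  p_2/q_2 = 4455/163
  p_3/q_3 = 13447/492
q_2 = 163 ≤ 265 < 492 = q_3, so the answer is 4455/163.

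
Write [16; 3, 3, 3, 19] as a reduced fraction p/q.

10385/637

Fold from the inside: start with 19/1.
  3 + 1/19 = 58/19
  3 + 19/58 = 193/58
  3 + 58/193 = 637/193
  16 + 193/637 = 10385/637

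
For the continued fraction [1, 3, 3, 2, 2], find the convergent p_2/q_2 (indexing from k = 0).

Using pₖ = aₖpₖ₋₁ + pₖ₋₂, qₖ = aₖqₖ₋₁ + qₖ₋₂ (with p₋₁=1, p₋₂=0, q₋₁=0, q₋₂=1):
  k=0: a=1, p=1, q=1
  k=1: a=3, p=4, q=3
  k=2: a=3, p=13, q=10

13/10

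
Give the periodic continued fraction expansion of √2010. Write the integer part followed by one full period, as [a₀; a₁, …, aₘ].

a₀ = ⌊√2010⌋ = 44.
With m₀=0, d₀=1 and mₖ₊₁ = dₖaₖ − mₖ, dₖ₊₁ = (n − mₖ₊₁²)/dₖ, aₖ₊₁ = ⌊(a₀+mₖ₊₁)/dₖ₊₁⌋:
  k=1: m=44, d=74, a=1
  k=2: m=30, d=15, a=4
  k=3: m=30, d=74, a=1
  k=4: m=44, d=1, a=88
d=1 and a=2a₀=88 at k=4, so the next step gives (m, d) = (44, 74) again — its k=1 value — and the period has length 4.

[44; 1, 4, 1, 88]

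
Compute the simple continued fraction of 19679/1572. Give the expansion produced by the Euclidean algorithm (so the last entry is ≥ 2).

[12; 1, 1, 13, 19, 3]

19679 = 12*1572 + 815
1572 = 1*815 + 757
815 = 1*757 + 58
757 = 13*58 + 3
58 = 19*3 + 1
3 = 3*1 + 0  (stop)
So 19679/1572 = [12; 1, 1, 13, 19, 3].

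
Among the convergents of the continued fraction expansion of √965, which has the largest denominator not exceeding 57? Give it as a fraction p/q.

√965 = [31; 15, 1, 1, 15, 62, …] (period length 5).
Convergents:
  p_0/q_0 = 31/1
  p_1/q_1 = 466/15
  p_2/q_2 = 497/16
  p_3/q_3 = 963/31
  p_4/q_4 = 14942/481
q_3 = 31 ≤ 57 < 481 = q_4, so the answer is 963/31.

963/31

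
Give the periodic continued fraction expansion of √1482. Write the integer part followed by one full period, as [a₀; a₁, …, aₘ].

a₀ = ⌊√1482⌋ = 38.

[38; 2, 76]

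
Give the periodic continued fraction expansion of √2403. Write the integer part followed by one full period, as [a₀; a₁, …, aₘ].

[49; 49, 98]

a₀ = ⌊√2403⌋ = 49.
With m₀=0, d₀=1 and mₖ₊₁ = dₖaₖ − mₖ, dₖ₊₁ = (n − mₖ₊₁²)/dₖ, aₖ₊₁ = ⌊(a₀+mₖ₊₁)/dₖ₊₁⌋:
  k=1: m=49, d=2, a=49
  k=2: m=49, d=1, a=98
d=1 and a=2a₀=98 at k=2, so the next step gives (m, d) = (49, 2) again — its k=1 value — and the period has length 2.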